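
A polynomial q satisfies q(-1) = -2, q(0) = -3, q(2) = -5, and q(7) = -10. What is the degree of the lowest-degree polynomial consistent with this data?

1

Divided differences on the nodes -1, 0, 2, 7:
  order 0: -2  -3  -5  -10
  order 1: -1  -1  -1
  order 2: 0  0
  order 3: 0
The order-1 divided differences are all -1 (nonzero) and every higher order vanishes, so the data lies on a polynomial of degree exactly 1.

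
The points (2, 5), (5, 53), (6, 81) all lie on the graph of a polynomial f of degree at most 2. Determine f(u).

f(u) = 3u^2 - 5u + 3

Write f(u) = au^2 + bu + c. Substituting each data point gives a linear system:
  4a + 2b + c = 5
  25a + 5b + c = 53
  36a + 6b + c = 81
Solving the system yields a = 3, b = -5, c = 3.
So f(u) = 3u² - 5u + 3.
Check: f(2) = 5. ✓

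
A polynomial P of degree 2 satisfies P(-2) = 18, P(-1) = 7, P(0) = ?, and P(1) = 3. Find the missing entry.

2

On equispaced nodes a degree-2 polynomial has vanishing third forward difference, so
  - P(-2) + 3·P(-1) - 3·P(0) + P(1) = 0.
Substituting the known values and solving for P(0):
  -3·P(0) = -6
  P(0) = 2.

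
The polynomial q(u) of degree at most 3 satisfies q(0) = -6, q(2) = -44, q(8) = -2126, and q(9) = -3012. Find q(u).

Write q(u) = au^3 + bu^2 + cu + d. Substituting each data point gives a linear system:
  d = -6
  8a + 4b + 2c + d = -44
  512a + 64b + 8c + d = -2126
  729a + 81b + 9c + d = -3012
Solving the system yields a = -4, b = -1, c = -1, d = -6.
So q(u) = -4u^3 - u^2 - u - 6.
Check: q(8) = -2126. ✓

q(u) = -4u^3 - u^2 - u - 6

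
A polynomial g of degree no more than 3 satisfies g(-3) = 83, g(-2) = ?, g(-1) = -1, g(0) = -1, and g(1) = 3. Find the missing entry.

21

On equispaced nodes a degree-3 polynomial has vanishing fourth forward difference, so
  g(-3) - 4·g(-2) + 6·g(-1) - 4·g(0) + g(1) = 0.
Substituting the known values and solving for g(-2):
  -4·g(-2) = -84
  g(-2) = 21.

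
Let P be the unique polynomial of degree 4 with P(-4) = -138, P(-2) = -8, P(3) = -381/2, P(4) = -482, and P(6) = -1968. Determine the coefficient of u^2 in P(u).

Write P(u) = au^4 + bu^3 + cu^2 + du + e. Substituting each data point gives a linear system:
  256a - 64b + 16c - 4d + e = -138
  16a - 8b + 4c - 2d + e = -8
  81a + 27b + 9c + 3d + e = -381/2
  256a + 64b + 16c + 4d + e = -482
  1296a + 216b + 36c + 6d + e = -1968
Solving the system yields a = -1, b = -5/2, c = -3, d = -3, e = -6.
So P(u) = -u⁴ - (5/2)u³ - 3u² - 3u - 6.
The coefficient of u^2 is -3.

-3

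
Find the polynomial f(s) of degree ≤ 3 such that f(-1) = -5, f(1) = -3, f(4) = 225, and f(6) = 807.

Write f(s) = as^3 + bs^2 + cs + d. Substituting each data point gives a linear system:
  -a + b - c + d = -5
  a + b + c + d = -3
  64a + 16b + 4c + d = 225
  216a + 36b + 6c + d = 807
Solving the system yields a = 4, b = -1, c = -3, d = -3.
So f(s) = 4s³ - s² - 3s - 3.
Check: f(6) = 807. ✓

f(s) = 4s^3 - s^2 - 3s - 3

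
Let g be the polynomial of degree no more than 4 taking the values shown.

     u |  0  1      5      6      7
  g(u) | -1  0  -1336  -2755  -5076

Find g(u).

g(u) = -2u^4 - u^3 + u^2 + 3u - 1

Write g(u) = au^4 + bu^3 + cu^2 + du + e. Substituting each data point gives a linear system:
  e = -1
  a + b + c + d + e = 0
  625a + 125b + 25c + 5d + e = -1336
  1296a + 216b + 36c + 6d + e = -2755
  2401a + 343b + 49c + 7d + e = -5076
Solving the system yields a = -2, b = -1, c = 1, d = 3, e = -1.
So g(u) = -2u^4 - u^3 + u^2 + 3u - 1.
Check: g(7) = -5076. ✓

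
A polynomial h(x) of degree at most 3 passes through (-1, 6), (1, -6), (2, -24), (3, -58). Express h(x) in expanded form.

Write h(x) = ax^3 + bx^2 + cx + d. Substituting each data point gives a linear system:
  -a + b - c + d = 6
  a + b + c + d = -6
  8a + 4b + 2c + d = -24
  27a + 9b + 3c + d = -58
Solving the system yields a = -1, b = -2, c = -5, d = 2.
So h(x) = -x³ - 2x² - 5x + 2.
Check: h(1) = -6. ✓

h(x) = -x^3 - 2x^2 - 5x + 2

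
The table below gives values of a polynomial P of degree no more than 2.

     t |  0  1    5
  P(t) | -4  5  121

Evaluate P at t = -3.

Write P(t) = at^2 + bt + c. Substituting each data point gives a linear system:
  c = -4
  a + b + c = 5
  25a + 5b + c = 121
Solving the system yields a = 4, b = 5, c = -4.
So P(t) = 4t^2 + 5t - 4.
Then P(-3) = 17.

17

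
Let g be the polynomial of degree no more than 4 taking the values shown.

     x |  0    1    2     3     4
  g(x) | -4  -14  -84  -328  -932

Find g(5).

Using the Lagrange interpolation formula with nodes 0, 1, 2, 3, 4:
  L_0(x) = (x - 1)(x - 2)(x - 3)(x - 4) / 24
  L_1(x) = x(x - 2)(x - 3)(x - 4) / -6
  L_2(x) = x(x - 1)(x - 3)(x - 4) / 4
  L_3(x) = x(x - 1)(x - 2)(x - 4) / -6
  L_4(x) = x(x - 1)(x - 2)(x - 3) / 24
Then g(x) = -4·L_0(x) - 14·L_1(x) - 84·L_2(x) - 328·L_3(x) - 932·L_4(x).
Expanding and collecting terms gives g(x) = -3x^4 - x^3 - 6x^2 - 4.
Evaluating at x = 5: g(5) = -2154.

-2154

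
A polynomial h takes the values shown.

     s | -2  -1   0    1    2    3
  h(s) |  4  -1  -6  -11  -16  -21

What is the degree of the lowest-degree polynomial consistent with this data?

1

Forward differences of the values at s = -2, -1, 0, 1, 2, 3:
  h  : 4  -1  -6  -11  -16  -21
  Δ  : -5  -5  -5  -5  -5
  Δ^2: 0  0  0  0
  Δ^3: 0  0  0
  Δ^4: 0  0
  Δ^5: 0
The first differences are constant (-5) and nonzero, while all higher differences vanish, so the minimal degree is 1.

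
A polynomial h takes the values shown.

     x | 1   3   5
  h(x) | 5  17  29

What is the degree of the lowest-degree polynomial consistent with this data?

1

Forward differences of the values at x = 1, 3, 5:
  h  : 5  17  29
  Δ  : 12  12
  Δ^2: 0
The first differences are constant (12) and nonzero, while all higher differences vanish, so the minimal degree is 1.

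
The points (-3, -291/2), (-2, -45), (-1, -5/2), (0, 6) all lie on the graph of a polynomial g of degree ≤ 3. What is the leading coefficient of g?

Write g(t) = at^3 + bt^2 + ct + d. Substituting each data point gives a linear system:
  -27a + 9b - 3c + d = -291/2
  -8a + 4b - 2c + d = -45
  -a + b - c + d = -5/2
  d = 6
Solving the system yields a = 4, b = -5, c = -1/2, d = 6.
So g(t) = 4t³ - 5t² - (1/2)t + 6.
The leading coefficient is 4.

4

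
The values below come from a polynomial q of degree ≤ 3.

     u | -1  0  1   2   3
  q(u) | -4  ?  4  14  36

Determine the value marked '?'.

On equispaced nodes a degree-3 polynomial has vanishing fourth forward difference, so
  q(-1) - 4·q(0) + 6·q(1) - 4·q(2) + q(3) = 0.
Substituting the known values and solving for q(0):
  -4·q(0) = 0
  q(0) = 0.

0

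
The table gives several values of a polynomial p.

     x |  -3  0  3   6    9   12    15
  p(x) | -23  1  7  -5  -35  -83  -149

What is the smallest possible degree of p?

2

Forward differences of the values at x = -3, 0, 3, 6, 9, 12, 15:
  p  : -23  1  7  -5  -35  -83  -149
  Δ  : 24  6  -12  -30  -48  -66
  Δ^2: -18  -18  -18  -18  -18
  Δ^3: 0  0  0  0
  Δ^4: 0  0  0
  Δ^5: 0  0
  Δ^6: 0
The second differences are constant (-18) and nonzero, while all higher differences vanish, so the minimal degree is 2.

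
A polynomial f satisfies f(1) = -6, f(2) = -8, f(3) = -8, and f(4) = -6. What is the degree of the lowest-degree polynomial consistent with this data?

2

Forward differences of the values at x = 1, 2, 3, 4:
  f  : -6  -8  -8  -6
  Δ  : -2  0  2
  Δ^2: 2  2
  Δ^3: 0
The second differences are constant (2) and nonzero, while all higher differences vanish, so the minimal degree is 2.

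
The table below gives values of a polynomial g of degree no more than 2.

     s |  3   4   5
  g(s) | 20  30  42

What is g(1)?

Forward differences of the values at s = 3, 4, 5:
  g  : 20  30  42
  Δ  : 10  12
  Δ^2: 2
The second differences are constant, confirming degree 2.
Interpolating (Newton forward form) and evaluating at s = 1 gives g(1) = 6.

6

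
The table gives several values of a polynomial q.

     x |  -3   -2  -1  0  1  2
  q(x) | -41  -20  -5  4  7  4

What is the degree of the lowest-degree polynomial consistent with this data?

2

Forward differences of the values at x = -3, -2, -1, 0, 1, 2:
  q  : -41  -20  -5  4  7  4
  Δ  : 21  15  9  3  -3
  Δ^2: -6  -6  -6  -6
  Δ^3: 0  0  0
  Δ^4: 0  0
  Δ^5: 0
The second differences are constant (-6) and nonzero, while all higher differences vanish, so the minimal degree is 2.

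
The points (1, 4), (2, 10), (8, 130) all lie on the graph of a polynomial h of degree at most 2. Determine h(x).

Write h(x) = ax^2 + bx + c. Substituting each data point gives a linear system:
  a + b + c = 4
  4a + 2b + c = 10
  64a + 8b + c = 130
Solving the system yields a = 2, b = 0, c = 2.
So h(x) = 2x^2 + 2.
Check: h(8) = 130. ✓

h(x) = 2x^2 + 2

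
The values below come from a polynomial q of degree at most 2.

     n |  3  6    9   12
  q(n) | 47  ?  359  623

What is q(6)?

The 3 known points determine the degree-2 polynomial uniquely.
Write q(n) = an^2 + bn + c. Substituting each data point gives a linear system:
  9a + 3b + c = 47
  81a + 9b + c = 359
  144a + 12b + c = 623
Solving the system yields a = 4, b = 4, c = -1.
So q(n) = 4n^2 + 4n - 1.
Then q(6) = 167.

167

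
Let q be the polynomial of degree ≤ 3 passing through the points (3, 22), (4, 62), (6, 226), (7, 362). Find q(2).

Write q(x) = ax^3 + bx^2 + cx + d. Substituting each data point gives a linear system:
  27a + 9b + 3c + d = 22
  64a + 16b + 4c + d = 62
  216a + 36b + 6c + d = 226
  343a + 49b + 7c + d = 362
Solving the system yields a = 1, b = 1, c = -4, d = -2.
So q(x) = x^3 + x^2 - 4x - 2.
Then q(2) = 2.

2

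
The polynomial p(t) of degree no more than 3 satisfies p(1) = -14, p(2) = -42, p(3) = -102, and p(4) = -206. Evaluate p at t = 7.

-902

Write p(t) = at^3 + bt^2 + ct + d. Substituting each data point gives a linear system:
  a + b + c + d = -14
  8a + 4b + 2c + d = -42
  27a + 9b + 3c + d = -102
  64a + 16b + 4c + d = -206
Solving the system yields a = -2, b = -4, c = -2, d = -6.
So p(t) = -2t³ - 4t² - 2t - 6.
Then p(7) = -902.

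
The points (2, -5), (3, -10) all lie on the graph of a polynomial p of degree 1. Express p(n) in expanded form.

p(n) = -5n + 5

Using the Lagrange interpolation formula with nodes 2, 3:
  L_0(n) = (n - 3) / -1
  L_1(n) = (n - 2) / 1
Then p(n) = -5·L_0(n) - 10·L_1(n).
Expanding and collecting terms gives p(n) = -5n + 5.
Check: p(2) = -5. ✓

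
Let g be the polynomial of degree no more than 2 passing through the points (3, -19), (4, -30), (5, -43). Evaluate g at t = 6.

-58

Using the Lagrange interpolation formula with nodes 3, 4, 5:
  L_0(t) = (t - 4)(t - 5) / 2
  L_1(t) = (t - 3)(t - 5) / -1
  L_2(t) = (t - 3)(t - 4) / 2
Then g(t) = -19·L_0(t) - 30·L_1(t) - 43·L_2(t).
Expanding and collecting terms gives g(t) = -t^2 - 4t + 2.
Evaluating at t = 6: g(6) = -58.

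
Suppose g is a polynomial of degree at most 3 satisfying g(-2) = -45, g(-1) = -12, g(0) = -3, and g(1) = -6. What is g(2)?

-9

Forward differences of the values at t = -2, -1, 0, 1:
  g  : -45  -12  -3  -6
  Δ  : 33  9  -3
  Δ^2: -24  -12
  Δ^3: 12
The third differences are constant, confirming degree 3.
Interpolating (Newton forward form) and evaluating at t = 2 gives g(2) = -9.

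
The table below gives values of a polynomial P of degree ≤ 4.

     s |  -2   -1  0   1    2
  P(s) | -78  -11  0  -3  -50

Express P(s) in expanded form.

P(s) = -3s^4 + s^3 - 4s^2 + 3s

Using the Lagrange interpolation formula with nodes -2, -1, 0, 1, 2:
  L_0(s) = (s + 1)s(s - 1)(s - 2) / 24
  L_1(s) = (s + 2)s(s - 1)(s - 2) / -6
  L_2(s) = (s + 2)(s + 1)(s - 1)(s - 2) / 4
  L_3(s) = (s + 2)(s + 1)s(s - 2) / -6
  L_4(s) = (s + 2)(s + 1)s(s - 1) / 24
Then P(s) = -78·L_0(s) - 11·L_1(s) + 0·L_2(s) - 3·L_3(s) - 50·L_4(s).
Expanding and collecting terms gives P(s) = -3s^4 + s^3 - 4s^2 + 3s.
Check: P(0) = 0. ✓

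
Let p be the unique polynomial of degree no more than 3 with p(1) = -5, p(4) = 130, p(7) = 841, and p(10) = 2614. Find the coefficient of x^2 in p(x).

Write p(x) = ax^3 + bx^2 + cx + d. Substituting each data point gives a linear system:
  a + b + c + d = -5
  64a + 16b + 4c + d = 130
  343a + 49b + 7c + d = 841
  1000a + 100b + 10c + d = 2614
Solving the system yields a = 3, b = -4, c = 2, d = -6.
So p(x) = 3x^3 - 4x^2 + 2x - 6.
The coefficient of x^2 is -4.

-4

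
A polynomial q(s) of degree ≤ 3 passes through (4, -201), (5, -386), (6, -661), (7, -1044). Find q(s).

Using the Lagrange interpolation formula with nodes 4, 5, 6, 7:
  L_0(s) = (s - 5)(s - 6)(s - 7) / -6
  L_1(s) = (s - 4)(s - 6)(s - 7) / 2
  L_2(s) = (s - 4)(s - 5)(s - 7) / -2
  L_3(s) = (s - 4)(s - 5)(s - 6) / 6
Then q(s) = -201·L_0(s) - 386·L_1(s) - 661·L_2(s) - 1044·L_3(s).
Expanding and collecting terms gives q(s) = -3s^3 - 2s - 1.
Check: q(6) = -661. ✓

q(s) = -3s^3 - 2s - 1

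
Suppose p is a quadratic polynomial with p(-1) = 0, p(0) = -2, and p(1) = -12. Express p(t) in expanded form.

p(t) = -4t^2 - 6t - 2

Write p(t) = at^2 + bt + c. Substituting each data point gives a linear system:
  a - b + c = 0
  c = -2
  a + b + c = -12
Solving the system yields a = -4, b = -6, c = -2.
So p(t) = -4t^2 - 6t - 2.
Check: p(0) = -2. ✓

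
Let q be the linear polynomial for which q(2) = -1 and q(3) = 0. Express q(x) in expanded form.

q(x) = x - 3

Using the Lagrange interpolation formula with nodes 2, 3:
  L_0(x) = (x - 3) / -1
  L_1(x) = (x - 2) / 1
Then q(x) = -1·L_0(x) + 0·L_1(x).
Expanding and collecting terms gives q(x) = x - 3.
Check: q(2) = -1. ✓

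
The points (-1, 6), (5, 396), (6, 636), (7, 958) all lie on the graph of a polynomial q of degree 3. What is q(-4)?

-54

Using the Lagrange interpolation formula with nodes -1, 5, 6, 7:
  L_0(n) = (n - 5)(n - 6)(n - 7) / -336
  L_1(n) = (n + 1)(n - 6)(n - 7) / 12
  L_2(n) = (n + 1)(n - 5)(n - 7) / -7
  L_3(n) = (n + 1)(n - 5)(n - 6) / 16
Then q(n) = 6·L_0(n) + 396·L_1(n) + 636·L_2(n) + 958·L_3(n).
Expanding and collecting terms gives q(n) = 2n³ + 5n² + 3n + 6.
Evaluating at n = -4: q(-4) = -54.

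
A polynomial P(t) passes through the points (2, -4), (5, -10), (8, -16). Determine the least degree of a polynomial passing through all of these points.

Forward differences of the values at t = 2, 5, 8:
  P  : -4  -10  -16
  Δ  : -6  -6
  Δ^2: 0
The first differences are constant (-6) and nonzero, while all higher differences vanish, so the minimal degree is 1.

1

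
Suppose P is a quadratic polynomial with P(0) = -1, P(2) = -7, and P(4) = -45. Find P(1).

Write P(t) = at^2 + bt + c. Substituting each data point gives a linear system:
  c = -1
  4a + 2b + c = -7
  16a + 4b + c = -45
Solving the system yields a = -4, b = 5, c = -1.
So P(t) = -4t^2 + 5t - 1.
Then P(1) = 0.

0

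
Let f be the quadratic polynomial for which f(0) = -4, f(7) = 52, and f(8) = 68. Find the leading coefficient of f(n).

Write f(n) = an^2 + bn + c. Substituting each data point gives a linear system:
  c = -4
  49a + 7b + c = 52
  64a + 8b + c = 68
Solving the system yields a = 1, b = 1, c = -4.
So f(n) = n^2 + n - 4.
The leading coefficient is 1.

1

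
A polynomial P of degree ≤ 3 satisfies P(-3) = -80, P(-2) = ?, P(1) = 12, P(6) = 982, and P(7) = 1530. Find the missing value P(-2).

The 4 known points determine the degree-3 polynomial uniquely.
Write P(n) = an^3 + bn^2 + cn + d. Substituting each data point gives a linear system:
  -27a + 9b - 3c + d = -80
  a + b + c + d = 12
  216a + 36b + 6c + d = 982
  343a + 49b + 7c + d = 1530
Solving the system yields a = 4, b = 3, c = 1, d = 4.
So P(n) = 4n^3 + 3n^2 + n + 4.
Then P(-2) = -18.

-18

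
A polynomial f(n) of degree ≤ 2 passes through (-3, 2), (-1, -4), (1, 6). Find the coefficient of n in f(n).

Write f(n) = an^2 + bn + c. Substituting each data point gives a linear system:
  9a - 3b + c = 2
  a - b + c = -4
  a + b + c = 6
Solving the system yields a = 2, b = 5, c = -1.
So f(n) = 2n² + 5n - 1.
The coefficient of n is 5.

5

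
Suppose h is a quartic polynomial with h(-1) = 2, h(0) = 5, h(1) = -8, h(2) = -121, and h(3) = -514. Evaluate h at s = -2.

-29

Write h(s) = as^4 + bs^3 + cs^2 + ds + e. Substituting each data point gives a linear system:
  a - b + c - d + e = 2
  e = 5
  a + b + c + d + e = -8
  16a + 8b + 4c + 2d + e = -121
  81a + 27b + 9c + 3d + e = -514
Solving the system yields a = -4, b = -6, c = -4, d = 1, e = 5.
So h(s) = -4s^4 - 6s^3 - 4s^2 + s + 5.
Then h(-2) = -29.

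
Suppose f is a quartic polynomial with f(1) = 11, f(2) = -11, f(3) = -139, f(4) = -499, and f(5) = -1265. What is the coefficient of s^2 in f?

Write f(s) = as^4 + bs^3 + cs^2 + ds + e. Substituting each data point gives a linear system:
  a + b + c + d + e = 11
  16a + 8b + 4c + 2d + e = -11
  81a + 27b + 9c + 3d + e = -139
  256a + 64b + 16c + 4d + e = -499
  625a + 125b + 25c + 5d + e = -1265
Solving the system yields a = -2, b = -1, c = 3, d = 6, e = 5.
So f(s) = -2s^4 - s^3 + 3s^2 + 6s + 5.
The coefficient of s^2 is 3.

3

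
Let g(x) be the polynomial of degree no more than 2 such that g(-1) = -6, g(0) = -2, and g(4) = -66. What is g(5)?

Using the Lagrange interpolation formula with nodes -1, 0, 4:
  L_0(x) = x(x - 4) / 5
  L_1(x) = (x + 1)(x - 4) / -4
  L_2(x) = (x + 1)x / 20
Then g(x) = -6·L_0(x) - 2·L_1(x) - 66·L_2(x).
Expanding and collecting terms gives g(x) = -4x² - 2.
Evaluating at x = 5: g(5) = -102.

-102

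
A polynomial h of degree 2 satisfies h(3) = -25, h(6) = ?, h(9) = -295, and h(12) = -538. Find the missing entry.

-124

The 3 known points determine the degree-2 polynomial uniquely.
Write h(n) = an^2 + bn + c. Substituting each data point gives a linear system:
  9a + 3b + c = -25
  81a + 9b + c = -295
  144a + 12b + c = -538
Solving the system yields a = -4, b = 3, c = 2.
So h(n) = -4n^2 + 3n + 2.
Then h(6) = -124.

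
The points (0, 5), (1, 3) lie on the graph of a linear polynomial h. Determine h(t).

h(t) = -2t + 5

Using the Lagrange interpolation formula with nodes 0, 1:
  L_0(t) = (t - 1) / -1
  L_1(t) = t / 1
Then h(t) = 5·L_0(t) + 3·L_1(t).
Expanding and collecting terms gives h(t) = -2t + 5.
Check: h(1) = 3. ✓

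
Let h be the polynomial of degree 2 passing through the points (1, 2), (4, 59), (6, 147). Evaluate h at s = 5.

98

Write h(s) = as^2 + bs + c. Substituting each data point gives a linear system:
  a + b + c = 2
  16a + 4b + c = 59
  36a + 6b + c = 147
Solving the system yields a = 5, b = -6, c = 3.
So h(s) = 5s² - 6s + 3.
Then h(5) = 98.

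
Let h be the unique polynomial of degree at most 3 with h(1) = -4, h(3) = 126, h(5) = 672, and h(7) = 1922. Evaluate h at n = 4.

329

Forward differences of the values at n = 1, 3, 5, 7:
  h  : -4  126  672  1922
  Δ  : 130  546  1250
  Δ^2: 416  704
  Δ^3: 288
The third differences are constant, confirming degree 3.
Interpolating (Newton forward form) and evaluating at n = 4 gives h(4) = 329.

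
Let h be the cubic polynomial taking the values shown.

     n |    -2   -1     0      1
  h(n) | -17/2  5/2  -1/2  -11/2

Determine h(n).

Write h(n) = an^3 + bn^2 + cn + d. Substituting each data point gives a linear system:
  -8a + 4b - 2c + d = -17/2
  -a + b - c + d = 5/2
  d = -1/2
  a + b + c + d = -11/2
Solving the system yields a = 2, b = -1, c = -6, d = -1/2.
So h(n) = 2n³ - n² - 6n - 1/2.
Check: h(-1) = 5/2. ✓

h(n) = 2n^3 - n^2 - 6n - 1/2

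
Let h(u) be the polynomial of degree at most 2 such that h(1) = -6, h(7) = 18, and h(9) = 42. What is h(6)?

Using the Lagrange interpolation formula with nodes 1, 7, 9:
  L_0(u) = (u - 7)(u - 9) / 48
  L_1(u) = (u - 1)(u - 9) / -12
  L_2(u) = (u - 1)(u - 7) / 16
Then h(u) = -6·L_0(u) + 18·L_1(u) + 42·L_2(u).
Expanding and collecting terms gives h(u) = u^2 - 4u - 3.
Evaluating at u = 6: h(6) = 9.

9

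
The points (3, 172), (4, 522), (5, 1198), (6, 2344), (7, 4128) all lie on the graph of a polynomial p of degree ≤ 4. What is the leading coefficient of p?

1

Write p(u) = au^4 + bu^3 + cu^2 + du + e. Substituting each data point gives a linear system:
  81a + 27b + 9c + 3d + e = 172
  256a + 64b + 16c + 4d + e = 522
  625a + 125b + 25c + 5d + e = 1198
  1296a + 216b + 36c + 6d + e = 2344
  2401a + 343b + 49c + 7d + e = 4128
Solving the system yields a = 1, b = 6, c = -6, d = -5, e = -2.
So p(u) = u⁴ + 6u³ - 6u² - 5u - 2.
The leading coefficient is 1.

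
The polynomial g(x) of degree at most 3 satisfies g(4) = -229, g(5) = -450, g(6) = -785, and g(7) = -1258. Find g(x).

g(x) = -4x^3 + 3x^2 - 4x - 5

Using the Lagrange interpolation formula with nodes 4, 5, 6, 7:
  L_0(x) = (x - 5)(x - 6)(x - 7) / -6
  L_1(x) = (x - 4)(x - 6)(x - 7) / 2
  L_2(x) = (x - 4)(x - 5)(x - 7) / -2
  L_3(x) = (x - 4)(x - 5)(x - 6) / 6
Then g(x) = -229·L_0(x) - 450·L_1(x) - 785·L_2(x) - 1258·L_3(x).
Expanding and collecting terms gives g(x) = -4x^3 + 3x^2 - 4x - 5.
Check: g(7) = -1258. ✓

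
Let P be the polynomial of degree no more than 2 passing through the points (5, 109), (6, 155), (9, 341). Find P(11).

Using the Lagrange interpolation formula with nodes 5, 6, 9:
  L_0(u) = (u - 6)(u - 9) / 4
  L_1(u) = (u - 5)(u - 9) / -3
  L_2(u) = (u - 5)(u - 6) / 12
Then P(u) = 109·L_0(u) + 155·L_1(u) + 341·L_2(u).
Expanding and collecting terms gives P(u) = 4u² + 2u - 1.
Evaluating at u = 11: P(11) = 505.

505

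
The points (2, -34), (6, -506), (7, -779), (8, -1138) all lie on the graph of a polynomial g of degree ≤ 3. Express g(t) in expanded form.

g(t) = -2t^3 - t^2 - 6t - 2

Write g(t) = at^3 + bt^2 + ct + d. Substituting each data point gives a linear system:
  8a + 4b + 2c + d = -34
  216a + 36b + 6c + d = -506
  343a + 49b + 7c + d = -779
  512a + 64b + 8c + d = -1138
Solving the system yields a = -2, b = -1, c = -6, d = -2.
So g(t) = -2t^3 - t^2 - 6t - 2.
Check: g(8) = -1138. ✓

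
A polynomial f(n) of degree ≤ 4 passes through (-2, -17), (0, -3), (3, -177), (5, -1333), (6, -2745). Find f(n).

f(n) = -2n^4 - n^3 + 2n^2 - n - 3

Using the Lagrange interpolation formula with nodes -2, 0, 3, 5, 6:
  L_0(n) = n(n - 3)(n - 5)(n - 6) / 560
  L_1(n) = (n + 2)(n - 3)(n - 5)(n - 6) / -180
  L_2(n) = (n + 2)n(n - 5)(n - 6) / 90
  L_3(n) = (n + 2)n(n - 3)(n - 6) / -70
  L_4(n) = (n + 2)n(n - 3)(n - 5) / 144
Then f(n) = -17·L_0(n) - 3·L_1(n) - 177·L_2(n) - 1333·L_3(n) - 2745·L_4(n).
Expanding and collecting terms gives f(n) = -2n^4 - n^3 + 2n^2 - n - 3.
Check: f(5) = -1333. ✓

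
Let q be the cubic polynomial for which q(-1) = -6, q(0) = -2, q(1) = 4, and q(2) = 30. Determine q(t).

q(t) = 3t^3 + t^2 + 2t - 2

Write q(t) = at^3 + bt^2 + ct + d. Substituting each data point gives a linear system:
  -a + b - c + d = -6
  d = -2
  a + b + c + d = 4
  8a + 4b + 2c + d = 30
Solving the system yields a = 3, b = 1, c = 2, d = -2.
So q(t) = 3t³ + t² + 2t - 2.
Check: q(0) = -2. ✓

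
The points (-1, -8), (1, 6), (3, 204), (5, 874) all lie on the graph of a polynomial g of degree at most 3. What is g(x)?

Write g(x) = ax^3 + bx^2 + cx + d. Substituting each data point gives a linear system:
  -a + b - c + d = -8
  a + b + c + d = 6
  27a + 9b + 3c + d = 204
  125a + 25b + 5c + d = 874
Solving the system yields a = 6, b = 5, c = 1, d = -6.
So g(x) = 6x^3 + 5x^2 + x - 6.
Check: g(5) = 874. ✓

g(x) = 6x^3 + 5x^2 + x - 6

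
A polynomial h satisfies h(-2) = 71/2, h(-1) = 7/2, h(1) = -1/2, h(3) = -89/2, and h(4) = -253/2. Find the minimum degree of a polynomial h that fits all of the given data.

Divided differences on the nodes -2, -1, 1, 3, 4:
  order 0: 71/2  7/2  -1/2  -89/2  -253/2
  order 1: -32  -2  -22  -82
  order 2: 10  -5  -20
  order 3: -3  -3
  order 4: 0
The order-3 divided differences are all -3 (nonzero) and every higher order vanishes, so the data lies on a polynomial of degree exactly 3.

3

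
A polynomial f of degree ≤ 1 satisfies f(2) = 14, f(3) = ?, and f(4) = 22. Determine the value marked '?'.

On equispaced nodes a degree-1 polynomial has vanishing second forward difference, so
  f(2) - 2·f(3) + f(4) = 0.
Substituting the known values and solving for f(3):
  -2·f(3) = -36
  f(3) = 18.

18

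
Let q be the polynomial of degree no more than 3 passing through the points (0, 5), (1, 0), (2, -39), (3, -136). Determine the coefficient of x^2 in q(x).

-5

Write q(x) = ax^3 + bx^2 + cx + d. Substituting each data point gives a linear system:
  d = 5
  a + b + c + d = 0
  8a + 4b + 2c + d = -39
  27a + 9b + 3c + d = -136
Solving the system yields a = -4, b = -5, c = 4, d = 5.
So q(x) = -4x^3 - 5x^2 + 4x + 5.
The coefficient of x^2 is -5.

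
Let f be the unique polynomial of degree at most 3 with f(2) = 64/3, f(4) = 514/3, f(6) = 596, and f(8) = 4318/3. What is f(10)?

Write f(s) = as^3 + bs^2 + cs + d. Substituting each data point gives a linear system:
  8a + 4b + 2c + d = 64/3
  64a + 16b + 4c + d = 514/3
  216a + 36b + 6c + d = 596
  512a + 64b + 8c + d = 4318/3
Solving the system yields a = 3, b = -5/3, c = 1, d = 2.
So f(s) = 3s^3 - (5/3)s^2 + s + 2.
Then f(10) = 8536/3.

8536/3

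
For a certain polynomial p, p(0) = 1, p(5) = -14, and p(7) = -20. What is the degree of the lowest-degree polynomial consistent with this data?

1

Divided differences on the nodes 0, 5, 7:
  order 0: 1  -14  -20
  order 1: -3  -3
  order 2: 0
The order-1 divided differences are all -3 (nonzero) and every higher order vanishes, so the data lies on a polynomial of degree exactly 1.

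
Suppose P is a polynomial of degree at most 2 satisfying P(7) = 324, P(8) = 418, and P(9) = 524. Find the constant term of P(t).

Write P(t) = at^2 + bt + c. Substituting each data point gives a linear system:
  49a + 7b + c = 324
  64a + 8b + c = 418
  81a + 9b + c = 524
Solving the system yields a = 6, b = 4, c = 2.
So P(t) = 6t^2 + 4t + 2.
The constant term is 2.

2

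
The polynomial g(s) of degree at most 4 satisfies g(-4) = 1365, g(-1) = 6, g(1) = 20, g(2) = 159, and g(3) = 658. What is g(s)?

g(s) = 6s^4 + 4s^3 + 6s^2 + 3s + 1

Write g(s) = as^4 + bs^3 + cs^2 + ds + e. Substituting each data point gives a linear system:
  256a - 64b + 16c - 4d + e = 1365
  a - b + c - d + e = 6
  a + b + c + d + e = 20
  16a + 8b + 4c + 2d + e = 159
  81a + 27b + 9c + 3d + e = 658
Solving the system yields a = 6, b = 4, c = 6, d = 3, e = 1.
So g(s) = 6s^4 + 4s^3 + 6s^2 + 3s + 1.
Check: g(2) = 159. ✓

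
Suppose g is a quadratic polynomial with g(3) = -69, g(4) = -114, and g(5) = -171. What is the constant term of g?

-6

Write g(u) = au^2 + bu + c. Substituting each data point gives a linear system:
  9a + 3b + c = -69
  16a + 4b + c = -114
  25a + 5b + c = -171
Solving the system yields a = -6, b = -3, c = -6.
So g(u) = -6u^2 - 3u - 6.
The constant term is -6.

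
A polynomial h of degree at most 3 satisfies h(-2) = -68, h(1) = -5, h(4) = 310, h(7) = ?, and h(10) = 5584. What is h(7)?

On equispaced nodes a degree-3 polynomial has vanishing fourth forward difference, so
  h(-2) - 4·h(1) + 6·h(4) - 4·h(7) + h(10) = 0.
Substituting the known values and solving for h(7):
  -4·h(7) = -7396
  h(7) = 1849.

1849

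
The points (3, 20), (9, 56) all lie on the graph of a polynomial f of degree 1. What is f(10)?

62

Write f(t) = at + b. Substituting each data point gives a linear system:
  3a + b = 20
  9a + b = 56
Solving the system yields a = 6, b = 2.
So f(t) = 6t + 2.
Then f(10) = 62.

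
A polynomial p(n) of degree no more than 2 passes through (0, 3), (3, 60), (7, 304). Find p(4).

103

Using the Lagrange interpolation formula with nodes 0, 3, 7:
  L_0(n) = (n - 3)(n - 7) / 21
  L_1(n) = n(n - 7) / -12
  L_2(n) = n(n - 3) / 28
Then p(n) = 3·L_0(n) + 60·L_1(n) + 304·L_2(n).
Expanding and collecting terms gives p(n) = 6n² + n + 3.
Evaluating at n = 4: p(4) = 103.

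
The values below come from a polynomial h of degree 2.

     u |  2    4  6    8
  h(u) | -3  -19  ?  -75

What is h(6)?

The 3 known points determine the degree-2 polynomial uniquely.
Write h(u) = au^2 + bu + c. Substituting each data point gives a linear system:
  4a + 2b + c = -3
  16a + 4b + c = -19
  64a + 8b + c = -75
Solving the system yields a = -1, b = -2, c = 5.
So h(u) = -u² - 2u + 5.
Then h(6) = -43.

-43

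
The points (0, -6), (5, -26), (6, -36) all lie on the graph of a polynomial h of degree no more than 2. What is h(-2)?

-12

Using the Lagrange interpolation formula with nodes 0, 5, 6:
  L_0(x) = (x - 5)(x - 6) / 30
  L_1(x) = x(x - 6) / -5
  L_2(x) = x(x - 5) / 6
Then h(x) = -6·L_0(x) - 26·L_1(x) - 36·L_2(x).
Expanding and collecting terms gives h(x) = -x² + x - 6.
Evaluating at x = -2: h(-2) = -12.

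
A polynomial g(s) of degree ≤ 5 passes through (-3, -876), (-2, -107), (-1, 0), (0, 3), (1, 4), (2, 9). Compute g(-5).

-11072

Using the Lagrange interpolation formula with nodes -3, -2, -1, 0, 1, 2:
  L_0(s) = (s + 2)(s + 1)s(s - 1)(s - 2) / -120
  L_1(s) = (s + 3)(s + 1)s(s - 1)(s - 2) / 24
  L_2(s) = (s + 3)(s + 2)s(s - 1)(s - 2) / -12
  L_3(s) = (s + 3)(s + 2)(s + 1)(s - 1)(s - 2) / 12
  L_4(s) = (s + 3)(s + 2)(s + 1)s(s - 2) / -24
  L_5(s) = (s + 3)(s + 2)(s + 1)s(s - 1) / 120
Then g(s) = -876·L_0(s) - 107·L_1(s) + 0·L_2(s) + 3·L_3(s) + 4·L_4(s) + 9·L_5(s).
Expanding and collecting terms gives g(s) = 3s^5 - 4s^4 - 6s^3 + 3s^2 + 5s + 3.
Evaluating at s = -5: g(-5) = -11072.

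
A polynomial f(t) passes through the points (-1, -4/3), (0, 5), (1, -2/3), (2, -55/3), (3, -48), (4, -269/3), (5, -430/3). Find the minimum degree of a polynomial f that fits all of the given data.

Forward differences of the values at t = -1, 0, 1, 2, 3, 4, 5:
  f  : -4/3  5  -2/3  -55/3  -48  -269/3  -430/3
  Δ  : 19/3  -17/3  -53/3  -89/3  -125/3  -161/3
  Δ^2: -12  -12  -12  -12  -12
  Δ^3: 0  0  0  0
  Δ^4: 0  0  0
  Δ^5: 0  0
  Δ^6: 0
The second differences are constant (-12) and nonzero, while all higher differences vanish, so the minimal degree is 2.

2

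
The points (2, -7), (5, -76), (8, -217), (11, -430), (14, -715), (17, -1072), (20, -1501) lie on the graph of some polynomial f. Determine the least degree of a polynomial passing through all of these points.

2

Forward differences of the values at t = 2, 5, 8, 11, 14, 17, 20:
  f  : -7  -76  -217  -430  -715  -1072  -1501
  Δ  : -69  -141  -213  -285  -357  -429
  Δ^2: -72  -72  -72  -72  -72
  Δ^3: 0  0  0  0
  Δ^4: 0  0  0
  Δ^5: 0  0
  Δ^6: 0
The second differences are constant (-72) and nonzero, while all higher differences vanish, so the minimal degree is 2.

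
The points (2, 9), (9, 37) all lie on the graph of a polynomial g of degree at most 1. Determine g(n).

g(n) = 4n + 1

Using the Lagrange interpolation formula with nodes 2, 9:
  L_0(n) = (n - 9) / -7
  L_1(n) = (n - 2) / 7
Then g(n) = 9·L_0(n) + 37·L_1(n).
Expanding and collecting terms gives g(n) = 4n + 1.
Check: g(2) = 9. ✓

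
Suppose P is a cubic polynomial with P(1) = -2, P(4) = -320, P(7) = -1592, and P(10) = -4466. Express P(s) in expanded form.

Write P(s) = as^3 + bs^2 + cs + d. Substituting each data point gives a linear system:
  a + b + c + d = -2
  64a + 16b + 4c + d = -320
  343a + 49b + 7c + d = -1592
  1000a + 100b + 10c + d = -4466
Solving the system yields a = -4, b = -5, c = 3, d = 4.
So P(s) = -4s³ - 5s² + 3s + 4.
Check: P(4) = -320. ✓

P(s) = -4s^3 - 5s^2 + 3s + 4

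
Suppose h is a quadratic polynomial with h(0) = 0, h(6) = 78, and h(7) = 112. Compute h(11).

Write h(x) = ax^2 + bx + c. Substituting each data point gives a linear system:
  c = 0
  36a + 6b + c = 78
  49a + 7b + c = 112
Solving the system yields a = 3, b = -5, c = 0.
So h(x) = 3x^2 - 5x.
Then h(11) = 308.

308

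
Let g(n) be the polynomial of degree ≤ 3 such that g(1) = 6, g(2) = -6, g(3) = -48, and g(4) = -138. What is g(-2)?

42

Using the Lagrange interpolation formula with nodes 1, 2, 3, 4:
  L_0(n) = (n - 2)(n - 3)(n - 4) / -6
  L_1(n) = (n - 1)(n - 3)(n - 4) / 2
  L_2(n) = (n - 1)(n - 2)(n - 4) / -2
  L_3(n) = (n - 1)(n - 2)(n - 3) / 6
Then g(n) = 6·L_0(n) - 6·L_1(n) - 48·L_2(n) - 138·L_3(n).
Expanding and collecting terms gives g(n) = -3n³ + 3n² + 6.
Evaluating at n = -2: g(-2) = 42.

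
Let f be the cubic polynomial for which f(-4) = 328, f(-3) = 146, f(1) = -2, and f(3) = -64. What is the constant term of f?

-4

Write f(n) = an^3 + bn^2 + cn + d. Substituting each data point gives a linear system:
  -64a + 16b - 4c + d = 328
  -27a + 9b - 3c + d = 146
  a + b + c + d = -2
  27a + 9b + 3c + d = -64
Solving the system yields a = -4, b = 5, c = 1, d = -4.
So f(n) = -4n^3 + 5n^2 + n - 4.
The constant term is -4.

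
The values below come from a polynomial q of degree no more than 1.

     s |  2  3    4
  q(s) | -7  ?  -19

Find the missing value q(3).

The 2 known points determine the degree-1 polynomial uniquely.
Write q(s) = as + b. Substituting each data point gives a linear system:
  2a + b = -7
  4a + b = -19
Solving the system yields a = -6, b = 5.
So q(s) = -6s + 5.
Then q(3) = -13.

-13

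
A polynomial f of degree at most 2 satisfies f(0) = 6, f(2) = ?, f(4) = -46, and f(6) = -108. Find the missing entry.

The 3 known points determine the degree-2 polynomial uniquely.
Write f(s) = as^2 + bs + c. Substituting each data point gives a linear system:
  c = 6
  16a + 4b + c = -46
  36a + 6b + c = -108
Solving the system yields a = -3, b = -1, c = 6.
So f(s) = -3s^2 - s + 6.
Then f(2) = -8.

-8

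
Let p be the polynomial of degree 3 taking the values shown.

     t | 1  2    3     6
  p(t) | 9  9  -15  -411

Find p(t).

p(t) = -3t^3 + 6t^2 + 3t + 3

Using the Lagrange interpolation formula with nodes 1, 2, 3, 6:
  L_0(t) = (t - 2)(t - 3)(t - 6) / -10
  L_1(t) = (t - 1)(t - 3)(t - 6) / 4
  L_2(t) = (t - 1)(t - 2)(t - 6) / -6
  L_3(t) = (t - 1)(t - 2)(t - 3) / 60
Then p(t) = 9·L_0(t) + 9·L_1(t) - 15·L_2(t) - 411·L_3(t).
Expanding and collecting terms gives p(t) = -3t³ + 6t² + 3t + 3.
Check: p(3) = -15. ✓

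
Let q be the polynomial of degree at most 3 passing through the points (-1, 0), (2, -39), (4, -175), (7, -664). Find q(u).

q(u) = -u^3 - 6u^2 - 4u + 1

Using the Lagrange interpolation formula with nodes -1, 2, 4, 7:
  L_0(u) = (u - 2)(u - 4)(u - 7) / -120
  L_1(u) = (u + 1)(u - 4)(u - 7) / 30
  L_2(u) = (u + 1)(u - 2)(u - 7) / -30
  L_3(u) = (u + 1)(u - 2)(u - 4) / 120
Then q(u) = 0·L_0(u) - 39·L_1(u) - 175·L_2(u) - 664·L_3(u).
Expanding and collecting terms gives q(u) = -u^3 - 6u^2 - 4u + 1.
Check: q(4) = -175. ✓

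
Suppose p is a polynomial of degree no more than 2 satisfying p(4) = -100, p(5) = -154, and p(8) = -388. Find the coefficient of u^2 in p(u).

Write p(u) = au^2 + bu + c. Substituting each data point gives a linear system:
  16a + 4b + c = -100
  25a + 5b + c = -154
  64a + 8b + c = -388
Solving the system yields a = -6, b = 0, c = -4.
So p(u) = -6u^2 - 4.
The leading coefficient is -6.

-6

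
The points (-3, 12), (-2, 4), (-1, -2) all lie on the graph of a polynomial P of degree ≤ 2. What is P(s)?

Using the Lagrange interpolation formula with nodes -3, -2, -1:
  L_0(s) = (s + 2)(s + 1) / 2
  L_1(s) = (s + 3)(s + 1) / -1
  L_2(s) = (s + 3)(s + 2) / 2
Then P(s) = 12·L_0(s) + 4·L_1(s) - 2·L_2(s).
Expanding and collecting terms gives P(s) = s^2 - 3s - 6.
Check: P(-3) = 12. ✓

P(s) = s^2 - 3s - 6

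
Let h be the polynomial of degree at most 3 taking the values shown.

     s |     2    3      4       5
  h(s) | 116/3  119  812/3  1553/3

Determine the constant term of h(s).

Write h(s) = as^3 + bs^2 + cs + d. Substituting each data point gives a linear system:
  8a + 4b + 2c + d = 116/3
  27a + 9b + 3c + d = 119
  64a + 16b + 4c + d = 812/3
  125a + 25b + 5c + d = 1553/3
Solving the system yields a = 4, b = -1/3, c = 6, d = -4.
So h(s) = 4s³ - (1/3)s² + 6s - 4.
The constant term is -4.

-4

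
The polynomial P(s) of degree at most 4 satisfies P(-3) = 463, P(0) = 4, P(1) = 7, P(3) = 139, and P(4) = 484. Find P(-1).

Using the Lagrange interpolation formula with nodes -3, 0, 1, 3, 4:
  L_0(s) = s(s - 1)(s - 3)(s - 4) / 504
  L_1(s) = (s + 3)(s - 1)(s - 3)(s - 4) / -36
  L_2(s) = (s + 3)s(s - 3)(s - 4) / 24
  L_3(s) = (s + 3)s(s - 1)(s - 4) / -36
  L_4(s) = (s + 3)s(s - 1)(s - 3) / 84
Then P(s) = 463·L_0(s) + 4·L_1(s) + 7·L_2(s) + 139·L_3(s) + 484·L_4(s).
Expanding and collecting terms gives P(s) = 3s⁴ - 6s³ + 6s² + 4.
Evaluating at s = -1: P(-1) = 19.

19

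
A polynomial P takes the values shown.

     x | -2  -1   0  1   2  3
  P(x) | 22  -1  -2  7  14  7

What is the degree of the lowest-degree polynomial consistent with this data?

3

Forward differences of the values at x = -2, -1, 0, 1, 2, 3:
  P  : 22  -1  -2  7  14  7
  Δ  : -23  -1  9  7  -7
  Δ^2: 22  10  -2  -14
  Δ^3: -12  -12  -12
  Δ^4: 0  0
  Δ^5: 0
The third differences are constant (-12) and nonzero, while all higher differences vanish, so the minimal degree is 3.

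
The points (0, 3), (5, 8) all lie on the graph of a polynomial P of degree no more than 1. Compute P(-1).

2

Using the Lagrange interpolation formula with nodes 0, 5:
  L_0(s) = (s - 5) / -5
  L_1(s) = s / 5
Then P(s) = 3·L_0(s) + 8·L_1(s).
Expanding and collecting terms gives P(s) = s + 3.
Evaluating at s = -1: P(-1) = 2.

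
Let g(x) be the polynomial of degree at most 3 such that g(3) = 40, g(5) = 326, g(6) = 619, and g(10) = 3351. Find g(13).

Write g(x) = ax^3 + bx^2 + cx + d. Substituting each data point gives a linear system:
  27a + 9b + 3c + d = 40
  125a + 25b + 5c + d = 326
  216a + 36b + 6c + d = 619
  1000a + 100b + 10c + d = 3351
Solving the system yields a = 4, b = -6, c = -5, d = 1.
So g(x) = 4x^3 - 6x^2 - 5x + 1.
Then g(13) = 7710.

7710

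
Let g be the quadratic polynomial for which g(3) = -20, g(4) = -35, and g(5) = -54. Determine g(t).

g(t) = -2t^2 - t + 1

Using the Lagrange interpolation formula with nodes 3, 4, 5:
  L_0(t) = (t - 4)(t - 5) / 2
  L_1(t) = (t - 3)(t - 5) / -1
  L_2(t) = (t - 3)(t - 4) / 2
Then g(t) = -20·L_0(t) - 35·L_1(t) - 54·L_2(t).
Expanding and collecting terms gives g(t) = -2t² - t + 1.
Check: g(3) = -20. ✓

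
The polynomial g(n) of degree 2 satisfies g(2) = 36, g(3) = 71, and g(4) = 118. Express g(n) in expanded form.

Write g(n) = an^2 + bn + c. Substituting each data point gives a linear system:
  4a + 2b + c = 36
  9a + 3b + c = 71
  16a + 4b + c = 118
Solving the system yields a = 6, b = 5, c = 2.
So g(n) = 6n^2 + 5n + 2.
Check: g(2) = 36. ✓

g(n) = 6n^2 + 5n + 2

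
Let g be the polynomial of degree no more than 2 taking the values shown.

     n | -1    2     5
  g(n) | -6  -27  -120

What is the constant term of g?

-5

Write g(n) = an^2 + bn + c. Substituting each data point gives a linear system:
  a - b + c = -6
  4a + 2b + c = -27
  25a + 5b + c = -120
Solving the system yields a = -4, b = -3, c = -5.
So g(n) = -4n^2 - 3n - 5.
The constant term is -5.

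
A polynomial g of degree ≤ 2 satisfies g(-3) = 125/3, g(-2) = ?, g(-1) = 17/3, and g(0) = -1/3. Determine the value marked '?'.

The 3 known points determine the degree-2 polynomial uniquely.
Write g(s) = as^2 + bs + c. Substituting each data point gives a linear system:
  9a - 3b + c = 125/3
  a - b + c = 17/3
  c = -1/3
Solving the system yields a = 4, b = -2, c = -1/3.
So g(s) = 4s² - 2s - 1/3.
Then g(-2) = 59/3.

59/3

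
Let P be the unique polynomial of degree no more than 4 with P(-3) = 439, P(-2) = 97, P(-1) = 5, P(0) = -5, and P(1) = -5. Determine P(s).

Using the Lagrange interpolation formula with nodes -3, -2, -1, 0, 1:
  L_0(s) = (s + 2)(s + 1)s(s - 1) / 24
  L_1(s) = (s + 3)(s + 1)s(s - 1) / -6
  L_2(s) = (s + 3)(s + 2)s(s - 1) / 4
  L_3(s) = (s + 3)(s + 2)(s + 1)(s - 1) / -6
  L_4(s) = (s + 3)(s + 2)(s + 1)s / 24
Then P(s) = 439·L_0(s) + 97·L_1(s) + 5·L_2(s) - 5·L_3(s) - 5·L_4(s).
Expanding and collecting terms gives P(s) = 4s⁴ - 4s³ + s² - s - 5.
Check: P(1) = -5. ✓

P(s) = 4s^4 - 4s^3 + s^2 - s - 5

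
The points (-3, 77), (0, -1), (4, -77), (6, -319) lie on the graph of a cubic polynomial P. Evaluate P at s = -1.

Write P(s) = as^3 + bs^2 + cs + d. Substituting each data point gives a linear system:
  -27a + 9b - 3c + d = 77
  d = -1
  64a + 16b + 4c + d = -77
  216a + 36b + 6c + d = -319
Solving the system yields a = -2, b = 3, c = 1, d = -1.
So P(s) = -2s³ + 3s² + s - 1.
Then P(-1) = 3.

3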